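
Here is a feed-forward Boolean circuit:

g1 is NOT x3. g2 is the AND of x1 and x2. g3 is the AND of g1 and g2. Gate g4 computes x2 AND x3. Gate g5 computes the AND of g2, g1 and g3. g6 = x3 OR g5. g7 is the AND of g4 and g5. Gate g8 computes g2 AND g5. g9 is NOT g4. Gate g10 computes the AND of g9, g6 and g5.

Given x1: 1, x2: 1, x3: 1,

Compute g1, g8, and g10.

g1 = 0, g8 = 0, g10 = 0

g1 = NOT x3 = NOT 1 = 0
g2 = x1 AND x2 = 1 AND 1 = 1
g3 = g1 AND g2 = 0 AND 1 = 0
g4 = x2 AND x3 = 1 AND 1 = 1
g5 = g2 AND g1 AND g3 = 1 AND 0 AND 0 = 0
g6 = x3 OR g5 = 1 OR 0 = 1
g8 = g2 AND g5 = 1 AND 0 = 0
g9 = NOT g4 = NOT 1 = 0
g10 = g9 AND g6 AND g5 = 0 AND 1 AND 0 = 0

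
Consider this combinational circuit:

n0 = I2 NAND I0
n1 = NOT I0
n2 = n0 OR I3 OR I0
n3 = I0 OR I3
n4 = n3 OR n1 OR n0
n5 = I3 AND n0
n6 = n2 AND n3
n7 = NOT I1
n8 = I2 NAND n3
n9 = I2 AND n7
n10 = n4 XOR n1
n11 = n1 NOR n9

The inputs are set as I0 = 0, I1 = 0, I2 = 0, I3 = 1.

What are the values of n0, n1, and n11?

n0 = 1; n1 = 1; n11 = 0

n0 = I2 NAND I0 = 0 NAND 0 = 1
n1 = NOT I0 = NOT 0 = 1
n7 = NOT I1 = NOT 0 = 1
n9 = I2 AND n7 = 0 AND 1 = 0
n11 = n1 NOR n9 = 1 NOR 0 = 0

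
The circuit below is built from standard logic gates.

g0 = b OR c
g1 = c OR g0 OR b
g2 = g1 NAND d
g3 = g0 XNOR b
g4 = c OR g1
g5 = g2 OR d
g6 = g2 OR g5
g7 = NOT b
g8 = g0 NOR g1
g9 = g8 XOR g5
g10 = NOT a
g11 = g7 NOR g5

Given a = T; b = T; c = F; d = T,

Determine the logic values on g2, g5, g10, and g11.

g2 = F, g5 = T, g10 = F, g11 = F

g0 = b OR c = T OR F = T
g1 = c OR g0 OR b = F OR T OR T = T
g2 = g1 NAND d = T NAND T = F
g5 = g2 OR d = F OR T = T
g7 = NOT b = NOT T = F
g10 = NOT a = NOT T = F
g11 = g7 NOR g5 = F NOR T = F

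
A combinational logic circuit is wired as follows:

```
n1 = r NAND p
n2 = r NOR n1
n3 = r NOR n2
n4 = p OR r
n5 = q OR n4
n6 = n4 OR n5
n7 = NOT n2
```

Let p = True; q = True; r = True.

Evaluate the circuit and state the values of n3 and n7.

n1 = r NAND p = True NAND True = False
n2 = r NOR n1 = True NOR False = False
n3 = r NOR n2 = True NOR False = False
n7 = NOT n2 = NOT False = True

n3 = False; n7 = True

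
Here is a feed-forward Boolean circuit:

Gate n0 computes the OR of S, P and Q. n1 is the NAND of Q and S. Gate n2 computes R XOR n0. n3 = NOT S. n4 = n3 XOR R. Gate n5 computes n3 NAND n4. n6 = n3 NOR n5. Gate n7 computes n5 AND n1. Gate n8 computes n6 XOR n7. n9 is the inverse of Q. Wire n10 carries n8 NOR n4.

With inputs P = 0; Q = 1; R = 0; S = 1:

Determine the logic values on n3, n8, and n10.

n3 = 0  n8 = 0  n10 = 1

n1 = Q NAND S = 1 NAND 1 = 0
n3 = NOT S = NOT 1 = 0
n4 = n3 XOR R = 0 XOR 0 = 0
n5 = n3 NAND n4 = 0 NAND 0 = 1
n6 = n3 NOR n5 = 0 NOR 1 = 0
n7 = n5 AND n1 = 1 AND 0 = 0
n8 = n6 XOR n7 = 0 XOR 0 = 0
n10 = n8 NOR n4 = 0 NOR 0 = 1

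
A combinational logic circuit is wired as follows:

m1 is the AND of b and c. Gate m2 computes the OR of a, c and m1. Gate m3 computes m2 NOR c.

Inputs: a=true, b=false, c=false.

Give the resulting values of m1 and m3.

m1 = false, m3 = false

m1 = b AND c = false AND false = false
m2 = a OR c OR m1 = true OR false OR false = true
m3 = m2 NOR c = true NOR false = false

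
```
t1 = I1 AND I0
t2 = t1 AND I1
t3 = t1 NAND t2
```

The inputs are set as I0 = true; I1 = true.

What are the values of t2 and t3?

t2 = true, t3 = false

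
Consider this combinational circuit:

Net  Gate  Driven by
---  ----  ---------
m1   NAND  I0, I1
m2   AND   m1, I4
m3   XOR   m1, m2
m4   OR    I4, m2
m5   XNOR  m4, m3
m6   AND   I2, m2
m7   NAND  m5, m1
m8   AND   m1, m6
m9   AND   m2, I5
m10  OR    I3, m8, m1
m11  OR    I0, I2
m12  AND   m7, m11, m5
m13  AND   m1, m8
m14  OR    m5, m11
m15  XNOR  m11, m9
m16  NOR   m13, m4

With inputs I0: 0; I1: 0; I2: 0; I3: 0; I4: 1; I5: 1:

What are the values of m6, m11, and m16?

m1 = I0 NAND I1 = 0 NAND 0 = 1
m2 = m1 AND I4 = 1 AND 1 = 1
m4 = I4 OR m2 = 1 OR 1 = 1
m6 = I2 AND m2 = 0 AND 1 = 0
m8 = m1 AND m6 = 1 AND 0 = 0
m11 = I0 OR I2 = 0 OR 0 = 0
m13 = m1 AND m8 = 1 AND 0 = 0
m16 = m13 NOR m4 = 0 NOR 1 = 0

m6 = 0, m11 = 0, m16 = 0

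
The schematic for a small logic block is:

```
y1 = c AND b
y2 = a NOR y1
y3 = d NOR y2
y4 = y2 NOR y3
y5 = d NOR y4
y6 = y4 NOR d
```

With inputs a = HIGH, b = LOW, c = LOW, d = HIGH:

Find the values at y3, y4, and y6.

y3 = LOW, y4 = HIGH, y6 = LOW

y1 = c AND b = LOW AND LOW = LOW
y2 = a NOR y1 = HIGH NOR LOW = LOW
y3 = d NOR y2 = HIGH NOR LOW = LOW
y4 = y2 NOR y3 = LOW NOR LOW = HIGH
y6 = y4 NOR d = HIGH NOR HIGH = LOW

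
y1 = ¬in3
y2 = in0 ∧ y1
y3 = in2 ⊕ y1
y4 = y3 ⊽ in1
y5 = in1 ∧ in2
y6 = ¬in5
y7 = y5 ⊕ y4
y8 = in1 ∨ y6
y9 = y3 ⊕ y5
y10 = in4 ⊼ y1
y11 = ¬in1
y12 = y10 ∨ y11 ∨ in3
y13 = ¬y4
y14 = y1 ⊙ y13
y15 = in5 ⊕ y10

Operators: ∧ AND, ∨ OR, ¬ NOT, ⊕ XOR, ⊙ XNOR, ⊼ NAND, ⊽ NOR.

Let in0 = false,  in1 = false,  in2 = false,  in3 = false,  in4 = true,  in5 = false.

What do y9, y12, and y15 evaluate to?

y1 = NOT in3 = NOT false = true
y3 = in2 XOR y1 = false XOR true = true
y5 = in1 AND in2 = false AND false = false
y9 = y3 XOR y5 = true XOR false = true
y10 = in4 NAND y1 = true NAND true = false
y11 = NOT in1 = NOT false = true
y12 = y10 OR y11 OR in3 = false OR true OR false = true
y15 = in5 XOR y10 = false XOR false = false

y9 = true, y12 = true, y15 = false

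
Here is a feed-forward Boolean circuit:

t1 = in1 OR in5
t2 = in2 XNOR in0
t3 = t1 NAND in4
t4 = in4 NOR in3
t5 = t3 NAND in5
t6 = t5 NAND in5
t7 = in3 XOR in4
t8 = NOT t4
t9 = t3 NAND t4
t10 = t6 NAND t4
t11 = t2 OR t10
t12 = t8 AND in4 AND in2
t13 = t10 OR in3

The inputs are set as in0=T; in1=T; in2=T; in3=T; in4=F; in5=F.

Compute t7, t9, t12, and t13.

t7 = T  t9 = T  t12 = F  t13 = T

t1 = in1 OR in5 = T OR F = T
t3 = t1 NAND in4 = T NAND F = T
t4 = in4 NOR in3 = F NOR T = F
t5 = t3 NAND in5 = T NAND F = T
t6 = t5 NAND in5 = T NAND F = T
t7 = in3 XOR in4 = T XOR F = T
t8 = NOT t4 = NOT F = T
t9 = t3 NAND t4 = T NAND F = T
t10 = t6 NAND t4 = T NAND F = T
t12 = t8 AND in4 AND in2 = T AND F AND T = F
t13 = t10 OR in3 = T OR T = T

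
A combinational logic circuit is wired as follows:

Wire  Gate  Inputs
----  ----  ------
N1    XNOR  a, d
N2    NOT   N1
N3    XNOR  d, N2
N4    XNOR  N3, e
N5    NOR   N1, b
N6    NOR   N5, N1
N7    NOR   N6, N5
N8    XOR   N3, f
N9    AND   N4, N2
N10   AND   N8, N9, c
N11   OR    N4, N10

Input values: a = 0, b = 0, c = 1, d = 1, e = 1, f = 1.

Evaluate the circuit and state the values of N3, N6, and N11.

N3 = 1, N6 = 0, N11 = 1

N1 = a XNOR d = 0 XNOR 1 = 0
N2 = NOT N1 = NOT 0 = 1
N3 = d XNOR N2 = 1 XNOR 1 = 1
N4 = N3 XNOR e = 1 XNOR 1 = 1
N5 = N1 NOR b = 0 NOR 0 = 1
N6 = N5 NOR N1 = 1 NOR 0 = 0
N8 = N3 XOR f = 1 XOR 1 = 0
N9 = N4 AND N2 = 1 AND 1 = 1
N10 = N8 AND N9 AND c = 0 AND 1 AND 1 = 0
N11 = N4 OR N10 = 1 OR 0 = 1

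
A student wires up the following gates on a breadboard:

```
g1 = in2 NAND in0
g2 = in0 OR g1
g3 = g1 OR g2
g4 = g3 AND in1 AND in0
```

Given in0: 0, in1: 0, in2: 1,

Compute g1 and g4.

g1 = in2 NAND in0 = 1 NAND 0 = 1
g2 = in0 OR g1 = 0 OR 1 = 1
g3 = g1 OR g2 = 1 OR 1 = 1
g4 = g3 AND in1 AND in0 = 1 AND 0 AND 0 = 0

g1 = 1, g4 = 0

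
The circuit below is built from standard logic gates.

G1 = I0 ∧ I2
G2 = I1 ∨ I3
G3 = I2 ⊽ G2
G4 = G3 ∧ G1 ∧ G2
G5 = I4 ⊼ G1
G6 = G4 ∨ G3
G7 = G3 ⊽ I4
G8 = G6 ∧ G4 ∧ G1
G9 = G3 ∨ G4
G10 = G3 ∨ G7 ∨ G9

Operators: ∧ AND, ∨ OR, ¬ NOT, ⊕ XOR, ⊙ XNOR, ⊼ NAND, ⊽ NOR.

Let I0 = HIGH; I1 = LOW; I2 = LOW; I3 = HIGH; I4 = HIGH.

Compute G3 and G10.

G1 = I0 AND I2 = HIGH AND LOW = LOW
G2 = I1 OR I3 = LOW OR HIGH = HIGH
G3 = I2 NOR G2 = LOW NOR HIGH = LOW
G4 = G3 AND G1 AND G2 = LOW AND LOW AND HIGH = LOW
G7 = G3 NOR I4 = LOW NOR HIGH = LOW
G9 = G3 OR G4 = LOW OR LOW = LOW
G10 = G3 OR G7 OR G9 = LOW OR LOW OR LOW = LOW

G3 = LOW, G10 = LOW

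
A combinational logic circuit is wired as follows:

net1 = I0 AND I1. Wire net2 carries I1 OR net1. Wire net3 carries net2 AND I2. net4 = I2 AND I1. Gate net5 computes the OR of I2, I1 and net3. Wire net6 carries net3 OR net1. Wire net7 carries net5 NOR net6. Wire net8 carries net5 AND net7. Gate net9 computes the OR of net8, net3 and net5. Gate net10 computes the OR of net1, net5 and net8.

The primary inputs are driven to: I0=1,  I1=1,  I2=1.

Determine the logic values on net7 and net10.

net1 = I0 AND I1 = 1 AND 1 = 1
net2 = I1 OR net1 = 1 OR 1 = 1
net3 = net2 AND I2 = 1 AND 1 = 1
net5 = I2 OR I1 OR net3 = 1 OR 1 OR 1 = 1
net6 = net3 OR net1 = 1 OR 1 = 1
net7 = net5 NOR net6 = 1 NOR 1 = 0
net8 = net5 AND net7 = 1 AND 0 = 0
net10 = net1 OR net5 OR net8 = 1 OR 1 OR 0 = 1

net7 = 0, net10 = 1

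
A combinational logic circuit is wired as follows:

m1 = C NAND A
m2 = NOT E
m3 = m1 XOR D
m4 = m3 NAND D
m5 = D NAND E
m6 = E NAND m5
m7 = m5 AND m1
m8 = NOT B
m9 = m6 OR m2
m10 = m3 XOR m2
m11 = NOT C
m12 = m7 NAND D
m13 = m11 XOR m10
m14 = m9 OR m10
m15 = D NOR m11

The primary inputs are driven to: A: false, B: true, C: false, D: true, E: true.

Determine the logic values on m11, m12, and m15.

m1 = C NAND A = false NAND false = true
m5 = D NAND E = true NAND true = false
m7 = m5 AND m1 = false AND true = false
m11 = NOT C = NOT false = true
m12 = m7 NAND D = false NAND true = true
m15 = D NOR m11 = true NOR true = false

m11 = true  m12 = true  m15 = false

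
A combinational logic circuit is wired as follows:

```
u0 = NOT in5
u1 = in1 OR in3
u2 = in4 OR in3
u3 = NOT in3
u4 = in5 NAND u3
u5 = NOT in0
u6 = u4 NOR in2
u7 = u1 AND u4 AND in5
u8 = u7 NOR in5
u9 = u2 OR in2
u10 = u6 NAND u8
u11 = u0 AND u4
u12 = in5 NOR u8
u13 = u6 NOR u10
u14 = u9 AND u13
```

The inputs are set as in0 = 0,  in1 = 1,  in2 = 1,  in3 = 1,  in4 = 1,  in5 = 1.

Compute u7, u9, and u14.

u1 = in1 OR in3 = 1 OR 1 = 1
u2 = in4 OR in3 = 1 OR 1 = 1
u3 = NOT in3 = NOT 1 = 0
u4 = in5 NAND u3 = 1 NAND 0 = 1
u6 = u4 NOR in2 = 1 NOR 1 = 0
u7 = u1 AND u4 AND in5 = 1 AND 1 AND 1 = 1
u8 = u7 NOR in5 = 1 NOR 1 = 0
u9 = u2 OR in2 = 1 OR 1 = 1
u10 = u6 NAND u8 = 0 NAND 0 = 1
u13 = u6 NOR u10 = 0 NOR 1 = 0
u14 = u9 AND u13 = 1 AND 0 = 0

u7 = 1; u9 = 1; u14 = 0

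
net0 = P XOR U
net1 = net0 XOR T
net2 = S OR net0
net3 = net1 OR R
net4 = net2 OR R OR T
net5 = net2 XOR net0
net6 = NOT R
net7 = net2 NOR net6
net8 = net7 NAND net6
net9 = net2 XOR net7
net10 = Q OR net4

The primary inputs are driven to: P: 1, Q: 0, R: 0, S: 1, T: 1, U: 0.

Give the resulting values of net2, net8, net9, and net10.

net2 = 1, net8 = 1, net9 = 1, net10 = 1

net0 = P XOR U = 1 XOR 0 = 1
net2 = S OR net0 = 1 OR 1 = 1
net4 = net2 OR R OR T = 1 OR 0 OR 1 = 1
net6 = NOT R = NOT 0 = 1
net7 = net2 NOR net6 = 1 NOR 1 = 0
net8 = net7 NAND net6 = 0 NAND 1 = 1
net9 = net2 XOR net7 = 1 XOR 0 = 1
net10 = Q OR net4 = 0 OR 1 = 1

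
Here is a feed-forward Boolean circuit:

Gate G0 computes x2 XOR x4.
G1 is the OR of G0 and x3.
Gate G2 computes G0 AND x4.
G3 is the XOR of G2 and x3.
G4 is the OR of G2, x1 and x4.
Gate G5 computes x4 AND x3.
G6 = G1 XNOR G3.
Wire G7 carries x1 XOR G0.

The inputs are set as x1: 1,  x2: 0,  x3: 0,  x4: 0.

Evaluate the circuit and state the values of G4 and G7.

G4 = 1  G7 = 1

G0 = x2 XOR x4 = 0 XOR 0 = 0
G2 = G0 AND x4 = 0 AND 0 = 0
G4 = G2 OR x1 OR x4 = 0 OR 1 OR 0 = 1
G7 = x1 XOR G0 = 1 XOR 0 = 1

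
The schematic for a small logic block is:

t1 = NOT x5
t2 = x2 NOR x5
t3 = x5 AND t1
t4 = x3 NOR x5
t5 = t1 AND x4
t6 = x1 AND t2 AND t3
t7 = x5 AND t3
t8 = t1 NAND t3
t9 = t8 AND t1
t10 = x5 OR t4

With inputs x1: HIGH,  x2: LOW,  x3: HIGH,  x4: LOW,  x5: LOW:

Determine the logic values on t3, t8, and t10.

t1 = NOT x5 = NOT LOW = HIGH
t3 = x5 AND t1 = LOW AND HIGH = LOW
t4 = x3 NOR x5 = HIGH NOR LOW = LOW
t8 = t1 NAND t3 = HIGH NAND LOW = HIGH
t10 = x5 OR t4 = LOW OR LOW = LOW

t3 = LOW  t8 = HIGH  t10 = LOW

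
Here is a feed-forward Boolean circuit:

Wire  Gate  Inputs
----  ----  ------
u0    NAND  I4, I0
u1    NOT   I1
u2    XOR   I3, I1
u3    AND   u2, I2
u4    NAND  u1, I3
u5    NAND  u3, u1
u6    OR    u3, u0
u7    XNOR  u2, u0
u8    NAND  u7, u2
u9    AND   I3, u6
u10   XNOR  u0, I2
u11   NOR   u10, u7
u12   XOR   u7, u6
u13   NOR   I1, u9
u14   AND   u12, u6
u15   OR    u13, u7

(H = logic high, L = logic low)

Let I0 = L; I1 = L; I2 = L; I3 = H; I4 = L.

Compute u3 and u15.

u3 = L  u15 = H

u0 = I4 NAND I0 = L NAND L = H
u2 = I3 XOR I1 = H XOR L = H
u3 = u2 AND I2 = H AND L = L
u6 = u3 OR u0 = L OR H = H
u7 = u2 XNOR u0 = H XNOR H = H
u9 = I3 AND u6 = H AND H = H
u13 = I1 NOR u9 = L NOR H = L
u15 = u13 OR u7 = L OR H = H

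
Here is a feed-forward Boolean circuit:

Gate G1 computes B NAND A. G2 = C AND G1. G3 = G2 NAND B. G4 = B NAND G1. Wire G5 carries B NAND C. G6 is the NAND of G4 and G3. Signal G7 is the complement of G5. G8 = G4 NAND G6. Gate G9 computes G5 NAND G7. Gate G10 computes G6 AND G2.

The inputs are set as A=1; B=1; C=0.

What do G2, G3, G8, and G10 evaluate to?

G1 = B NAND A = 1 NAND 1 = 0
G2 = C AND G1 = 0 AND 0 = 0
G3 = G2 NAND B = 0 NAND 1 = 1
G4 = B NAND G1 = 1 NAND 0 = 1
G6 = G4 NAND G3 = 1 NAND 1 = 0
G8 = G4 NAND G6 = 1 NAND 0 = 1
G10 = G6 AND G2 = 0 AND 0 = 0

G2 = 0; G3 = 1; G8 = 1; G10 = 0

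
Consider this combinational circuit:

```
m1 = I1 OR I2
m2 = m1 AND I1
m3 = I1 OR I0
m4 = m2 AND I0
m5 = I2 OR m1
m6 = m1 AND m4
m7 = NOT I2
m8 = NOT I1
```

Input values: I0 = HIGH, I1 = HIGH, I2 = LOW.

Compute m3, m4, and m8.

m3 = HIGH, m4 = HIGH, m8 = LOW

m1 = I1 OR I2 = HIGH OR LOW = HIGH
m2 = m1 AND I1 = HIGH AND HIGH = HIGH
m3 = I1 OR I0 = HIGH OR HIGH = HIGH
m4 = m2 AND I0 = HIGH AND HIGH = HIGH
m8 = NOT I1 = NOT HIGH = LOW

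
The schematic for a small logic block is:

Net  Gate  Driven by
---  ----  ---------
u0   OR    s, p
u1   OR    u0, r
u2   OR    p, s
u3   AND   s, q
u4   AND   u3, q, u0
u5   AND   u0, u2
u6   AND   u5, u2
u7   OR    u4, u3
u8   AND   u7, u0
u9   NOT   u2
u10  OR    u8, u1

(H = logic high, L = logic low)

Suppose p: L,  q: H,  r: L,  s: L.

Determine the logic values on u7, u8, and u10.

u0 = s OR p = L OR L = L
u1 = u0 OR r = L OR L = L
u3 = s AND q = L AND H = L
u4 = u3 AND q AND u0 = L AND H AND L = L
u7 = u4 OR u3 = L OR L = L
u8 = u7 AND u0 = L AND L = L
u10 = u8 OR u1 = L OR L = L

u7 = L, u8 = L, u10 = L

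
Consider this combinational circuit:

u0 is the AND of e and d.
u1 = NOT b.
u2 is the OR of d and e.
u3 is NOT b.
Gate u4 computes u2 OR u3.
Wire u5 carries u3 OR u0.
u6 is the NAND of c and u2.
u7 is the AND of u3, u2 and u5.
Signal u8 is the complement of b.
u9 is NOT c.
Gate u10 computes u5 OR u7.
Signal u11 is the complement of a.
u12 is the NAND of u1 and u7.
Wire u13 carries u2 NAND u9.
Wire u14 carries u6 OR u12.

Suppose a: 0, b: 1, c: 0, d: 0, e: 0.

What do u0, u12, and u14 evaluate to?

u0 = 0, u12 = 1, u14 = 1

u0 = e AND d = 0 AND 0 = 0
u1 = NOT b = NOT 1 = 0
u2 = d OR e = 0 OR 0 = 0
u3 = NOT b = NOT 1 = 0
u5 = u3 OR u0 = 0 OR 0 = 0
u6 = c NAND u2 = 0 NAND 0 = 1
u7 = u3 AND u2 AND u5 = 0 AND 0 AND 0 = 0
u12 = u1 NAND u7 = 0 NAND 0 = 1
u14 = u6 OR u12 = 1 OR 1 = 1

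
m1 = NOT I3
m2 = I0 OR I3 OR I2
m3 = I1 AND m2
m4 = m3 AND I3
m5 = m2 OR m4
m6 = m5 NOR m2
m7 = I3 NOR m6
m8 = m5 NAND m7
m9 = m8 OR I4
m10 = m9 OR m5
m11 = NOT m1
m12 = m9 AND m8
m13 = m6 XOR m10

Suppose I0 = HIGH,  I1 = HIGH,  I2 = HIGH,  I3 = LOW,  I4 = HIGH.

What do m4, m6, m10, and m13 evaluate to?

m4 = LOW, m6 = LOW, m10 = HIGH, m13 = HIGH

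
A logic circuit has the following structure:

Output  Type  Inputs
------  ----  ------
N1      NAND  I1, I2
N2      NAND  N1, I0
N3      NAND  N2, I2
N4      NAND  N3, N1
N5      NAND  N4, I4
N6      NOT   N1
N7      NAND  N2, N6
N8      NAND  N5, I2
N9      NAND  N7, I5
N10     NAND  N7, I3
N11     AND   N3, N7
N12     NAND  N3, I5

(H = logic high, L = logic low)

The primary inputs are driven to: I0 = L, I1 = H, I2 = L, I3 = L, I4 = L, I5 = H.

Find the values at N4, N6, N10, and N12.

N4 = L, N6 = L, N10 = H, N12 = L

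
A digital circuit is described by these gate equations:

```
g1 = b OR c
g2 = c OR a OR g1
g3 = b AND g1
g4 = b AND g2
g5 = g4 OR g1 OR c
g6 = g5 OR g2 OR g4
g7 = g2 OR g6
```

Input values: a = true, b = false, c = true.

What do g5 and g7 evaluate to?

g1 = b OR c = false OR true = true
g2 = c OR a OR g1 = true OR true OR true = true
g4 = b AND g2 = false AND true = false
g5 = g4 OR g1 OR c = false OR true OR true = true
g6 = g5 OR g2 OR g4 = true OR true OR false = true
g7 = g2 OR g6 = true OR true = true

g5 = true, g7 = true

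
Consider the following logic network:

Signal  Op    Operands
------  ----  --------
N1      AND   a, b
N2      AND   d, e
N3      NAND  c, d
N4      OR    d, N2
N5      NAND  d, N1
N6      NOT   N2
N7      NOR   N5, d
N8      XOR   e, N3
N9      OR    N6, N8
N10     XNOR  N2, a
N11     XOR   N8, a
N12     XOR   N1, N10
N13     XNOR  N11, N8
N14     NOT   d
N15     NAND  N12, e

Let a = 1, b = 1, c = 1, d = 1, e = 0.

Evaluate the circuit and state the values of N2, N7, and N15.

N2 = 0, N7 = 0, N15 = 1

N1 = a AND b = 1 AND 1 = 1
N2 = d AND e = 1 AND 0 = 0
N5 = d NAND N1 = 1 NAND 1 = 0
N7 = N5 NOR d = 0 NOR 1 = 0
N10 = N2 XNOR a = 0 XNOR 1 = 0
N12 = N1 XOR N10 = 1 XOR 0 = 1
N15 = N12 NAND e = 1 NAND 0 = 1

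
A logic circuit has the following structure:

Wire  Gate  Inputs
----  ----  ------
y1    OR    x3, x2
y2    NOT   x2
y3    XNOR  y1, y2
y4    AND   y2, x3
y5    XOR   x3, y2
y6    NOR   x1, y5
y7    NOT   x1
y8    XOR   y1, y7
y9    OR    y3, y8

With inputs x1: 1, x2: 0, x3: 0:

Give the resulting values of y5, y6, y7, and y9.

y5 = 1, y6 = 0, y7 = 0, y9 = 0

y1 = x3 OR x2 = 0 OR 0 = 0
y2 = NOT x2 = NOT 0 = 1
y3 = y1 XNOR y2 = 0 XNOR 1 = 0
y5 = x3 XOR y2 = 0 XOR 1 = 1
y6 = x1 NOR y5 = 1 NOR 1 = 0
y7 = NOT x1 = NOT 1 = 0
y8 = y1 XOR y7 = 0 XOR 0 = 0
y9 = y3 OR y8 = 0 OR 0 = 0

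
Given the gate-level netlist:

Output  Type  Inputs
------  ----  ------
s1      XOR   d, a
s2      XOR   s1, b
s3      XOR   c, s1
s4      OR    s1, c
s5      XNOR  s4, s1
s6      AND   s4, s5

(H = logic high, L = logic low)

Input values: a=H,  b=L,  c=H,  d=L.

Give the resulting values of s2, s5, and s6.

s2 = H, s5 = H, s6 = H

s1 = d XOR a = L XOR H = H
s2 = s1 XOR b = H XOR L = H
s4 = s1 OR c = H OR H = H
s5 = s4 XNOR s1 = H XNOR H = H
s6 = s4 AND s5 = H AND H = H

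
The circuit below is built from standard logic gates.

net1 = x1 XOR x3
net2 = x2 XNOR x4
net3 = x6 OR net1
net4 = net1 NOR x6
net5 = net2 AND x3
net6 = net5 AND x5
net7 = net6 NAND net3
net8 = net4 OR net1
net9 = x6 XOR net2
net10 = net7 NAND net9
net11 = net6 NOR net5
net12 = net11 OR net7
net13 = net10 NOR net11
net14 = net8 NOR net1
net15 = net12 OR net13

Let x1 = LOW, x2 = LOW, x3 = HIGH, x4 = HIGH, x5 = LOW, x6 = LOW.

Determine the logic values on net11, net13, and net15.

net11 = HIGH, net13 = LOW, net15 = HIGH

net1 = x1 XOR x3 = LOW XOR HIGH = HIGH
net2 = x2 XNOR x4 = LOW XNOR HIGH = LOW
net3 = x6 OR net1 = LOW OR HIGH = HIGH
net5 = net2 AND x3 = LOW AND HIGH = LOW
net6 = net5 AND x5 = LOW AND LOW = LOW
net7 = net6 NAND net3 = LOW NAND HIGH = HIGH
net9 = x6 XOR net2 = LOW XOR LOW = LOW
net10 = net7 NAND net9 = HIGH NAND LOW = HIGH
net11 = net6 NOR net5 = LOW NOR LOW = HIGH
net12 = net11 OR net7 = HIGH OR HIGH = HIGH
net13 = net10 NOR net11 = HIGH NOR HIGH = LOW
net15 = net12 OR net13 = HIGH OR LOW = HIGH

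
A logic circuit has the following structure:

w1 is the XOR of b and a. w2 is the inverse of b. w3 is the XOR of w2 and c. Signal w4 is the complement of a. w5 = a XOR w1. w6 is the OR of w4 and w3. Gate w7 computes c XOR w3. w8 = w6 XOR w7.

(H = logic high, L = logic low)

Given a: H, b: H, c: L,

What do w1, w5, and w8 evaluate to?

w1 = b XOR a = H XOR H = L
w2 = NOT b = NOT H = L
w3 = w2 XOR c = L XOR L = L
w4 = NOT a = NOT H = L
w5 = a XOR w1 = H XOR L = H
w6 = w4 OR w3 = L OR L = L
w7 = c XOR w3 = L XOR L = L
w8 = w6 XOR w7 = L XOR L = L

w1 = L  w5 = H  w8 = L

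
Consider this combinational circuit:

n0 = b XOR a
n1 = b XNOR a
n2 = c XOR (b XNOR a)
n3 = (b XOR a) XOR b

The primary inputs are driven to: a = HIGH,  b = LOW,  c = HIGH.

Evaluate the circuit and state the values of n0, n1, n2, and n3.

n0 = LOW XOR HIGH = HIGH
n1 = LOW XNOR HIGH = LOW
n2 = HIGH XOR (LOW XNOR HIGH) = HIGH
n3 = (LOW XOR HIGH) XOR LOW = HIGH

n0 = HIGH, n1 = LOW, n2 = HIGH, n3 = HIGH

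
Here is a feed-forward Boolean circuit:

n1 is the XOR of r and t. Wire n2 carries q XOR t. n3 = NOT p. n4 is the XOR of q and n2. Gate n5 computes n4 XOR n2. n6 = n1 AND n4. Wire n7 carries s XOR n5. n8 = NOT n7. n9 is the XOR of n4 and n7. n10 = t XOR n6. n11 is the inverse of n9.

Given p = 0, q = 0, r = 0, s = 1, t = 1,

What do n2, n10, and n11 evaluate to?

n2 = 1, n10 = 0, n11 = 1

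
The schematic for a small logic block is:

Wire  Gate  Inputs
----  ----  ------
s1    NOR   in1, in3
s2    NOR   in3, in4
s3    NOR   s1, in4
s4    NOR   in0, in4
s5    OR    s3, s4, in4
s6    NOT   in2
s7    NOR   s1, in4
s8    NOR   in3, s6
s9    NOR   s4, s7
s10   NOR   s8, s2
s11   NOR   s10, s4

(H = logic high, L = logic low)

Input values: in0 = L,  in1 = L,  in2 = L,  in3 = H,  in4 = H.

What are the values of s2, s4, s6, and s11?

s2 = in3 NOR in4 = H NOR H = L
s4 = in0 NOR in4 = L NOR H = L
s6 = NOT in2 = NOT L = H
s8 = in3 NOR s6 = H NOR H = L
s10 = s8 NOR s2 = L NOR L = H
s11 = s10 NOR s4 = H NOR L = L

s2 = L, s4 = L, s6 = H, s11 = L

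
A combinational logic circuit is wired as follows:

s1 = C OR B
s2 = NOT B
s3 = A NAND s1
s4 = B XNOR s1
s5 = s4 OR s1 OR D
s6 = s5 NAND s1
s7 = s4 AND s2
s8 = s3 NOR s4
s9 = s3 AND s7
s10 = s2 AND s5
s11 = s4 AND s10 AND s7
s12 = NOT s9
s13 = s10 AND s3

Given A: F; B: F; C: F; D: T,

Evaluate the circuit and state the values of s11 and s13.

s1 = C OR B = F OR F = F
s2 = NOT B = NOT F = T
s3 = A NAND s1 = F NAND F = T
s4 = B XNOR s1 = F XNOR F = T
s5 = s4 OR s1 OR D = T OR F OR T = T
s7 = s4 AND s2 = T AND T = T
s10 = s2 AND s5 = T AND T = T
s11 = s4 AND s10 AND s7 = T AND T AND T = T
s13 = s10 AND s3 = T AND T = T

s11 = T; s13 = T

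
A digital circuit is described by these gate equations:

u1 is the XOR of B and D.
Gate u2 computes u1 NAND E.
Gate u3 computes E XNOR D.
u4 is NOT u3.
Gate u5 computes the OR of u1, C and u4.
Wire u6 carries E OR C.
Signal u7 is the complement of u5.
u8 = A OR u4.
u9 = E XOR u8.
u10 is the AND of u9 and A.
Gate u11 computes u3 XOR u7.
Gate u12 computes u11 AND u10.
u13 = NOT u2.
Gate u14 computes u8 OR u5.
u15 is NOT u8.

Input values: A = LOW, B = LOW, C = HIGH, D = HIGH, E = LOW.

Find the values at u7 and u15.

u7 = LOW, u15 = LOW

u1 = B XOR D = LOW XOR HIGH = HIGH
u3 = E XNOR D = LOW XNOR HIGH = LOW
u4 = NOT u3 = NOT LOW = HIGH
u5 = u1 OR C OR u4 = HIGH OR HIGH OR HIGH = HIGH
u7 = NOT u5 = NOT HIGH = LOW
u8 = A OR u4 = LOW OR HIGH = HIGH
u15 = NOT u8 = NOT HIGH = LOW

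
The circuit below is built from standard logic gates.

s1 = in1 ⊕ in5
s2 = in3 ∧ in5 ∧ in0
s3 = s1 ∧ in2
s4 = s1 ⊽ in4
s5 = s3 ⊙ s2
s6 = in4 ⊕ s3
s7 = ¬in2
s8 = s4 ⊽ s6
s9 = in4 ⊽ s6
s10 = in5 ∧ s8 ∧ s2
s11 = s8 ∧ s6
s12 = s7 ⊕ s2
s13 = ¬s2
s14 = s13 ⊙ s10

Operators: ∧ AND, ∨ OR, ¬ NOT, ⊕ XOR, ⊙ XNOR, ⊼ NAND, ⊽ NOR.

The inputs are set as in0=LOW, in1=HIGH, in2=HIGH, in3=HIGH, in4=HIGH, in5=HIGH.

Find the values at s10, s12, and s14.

s1 = in1 XOR in5 = HIGH XOR HIGH = LOW
s2 = in3 AND in5 AND in0 = HIGH AND HIGH AND LOW = LOW
s3 = s1 AND in2 = LOW AND HIGH = LOW
s4 = s1 NOR in4 = LOW NOR HIGH = LOW
s6 = in4 XOR s3 = HIGH XOR LOW = HIGH
s7 = NOT in2 = NOT HIGH = LOW
s8 = s4 NOR s6 = LOW NOR HIGH = LOW
s10 = in5 AND s8 AND s2 = HIGH AND LOW AND LOW = LOW
s12 = s7 XOR s2 = LOW XOR LOW = LOW
s13 = NOT s2 = NOT LOW = HIGH
s14 = s13 XNOR s10 = HIGH XNOR LOW = LOW

s10 = LOW; s12 = LOW; s14 = LOW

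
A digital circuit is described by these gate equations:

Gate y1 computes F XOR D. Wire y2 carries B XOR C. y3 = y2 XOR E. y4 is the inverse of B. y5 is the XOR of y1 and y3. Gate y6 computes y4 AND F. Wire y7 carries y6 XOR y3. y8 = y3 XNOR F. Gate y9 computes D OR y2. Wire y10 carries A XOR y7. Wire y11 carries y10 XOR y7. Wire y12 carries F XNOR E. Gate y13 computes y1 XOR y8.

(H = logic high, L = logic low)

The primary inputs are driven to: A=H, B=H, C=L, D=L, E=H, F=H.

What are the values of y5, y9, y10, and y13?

y1 = F XOR D = H XOR L = H
y2 = B XOR C = H XOR L = H
y3 = y2 XOR E = H XOR H = L
y4 = NOT B = NOT H = L
y5 = y1 XOR y3 = H XOR L = H
y6 = y4 AND F = L AND H = L
y7 = y6 XOR y3 = L XOR L = L
y8 = y3 XNOR F = L XNOR H = L
y9 = D OR y2 = L OR H = H
y10 = A XOR y7 = H XOR L = H
y13 = y1 XOR y8 = H XOR L = H

y5 = H, y9 = H, y10 = H, y13 = H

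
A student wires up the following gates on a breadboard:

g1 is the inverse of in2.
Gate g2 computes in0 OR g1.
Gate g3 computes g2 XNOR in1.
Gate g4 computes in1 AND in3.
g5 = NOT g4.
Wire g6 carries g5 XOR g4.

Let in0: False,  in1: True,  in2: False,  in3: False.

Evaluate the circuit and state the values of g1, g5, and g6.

g1 = True, g5 = True, g6 = True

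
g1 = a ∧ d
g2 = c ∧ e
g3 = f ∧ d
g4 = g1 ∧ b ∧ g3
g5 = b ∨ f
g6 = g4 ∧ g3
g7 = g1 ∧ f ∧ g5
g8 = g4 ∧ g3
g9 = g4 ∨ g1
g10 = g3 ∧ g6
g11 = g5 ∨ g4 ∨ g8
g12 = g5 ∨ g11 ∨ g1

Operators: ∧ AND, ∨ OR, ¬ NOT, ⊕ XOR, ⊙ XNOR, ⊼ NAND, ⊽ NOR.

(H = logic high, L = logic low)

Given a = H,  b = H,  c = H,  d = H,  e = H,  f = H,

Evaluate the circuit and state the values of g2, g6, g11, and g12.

g2 = H  g6 = H  g11 = H  g12 = H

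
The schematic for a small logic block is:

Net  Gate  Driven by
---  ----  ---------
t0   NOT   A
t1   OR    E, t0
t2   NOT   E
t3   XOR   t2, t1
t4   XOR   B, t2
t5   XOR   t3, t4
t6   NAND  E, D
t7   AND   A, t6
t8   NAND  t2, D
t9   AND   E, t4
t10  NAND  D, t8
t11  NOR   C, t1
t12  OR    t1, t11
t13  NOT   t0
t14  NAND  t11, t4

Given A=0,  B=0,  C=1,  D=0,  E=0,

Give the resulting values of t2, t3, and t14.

t2 = 1  t3 = 0  t14 = 1

t0 = NOT A = NOT 0 = 1
t1 = E OR t0 = 0 OR 1 = 1
t2 = NOT E = NOT 0 = 1
t3 = t2 XOR t1 = 1 XOR 1 = 0
t4 = B XOR t2 = 0 XOR 1 = 1
t11 = C NOR t1 = 1 NOR 1 = 0
t14 = t11 NAND t4 = 0 NAND 1 = 1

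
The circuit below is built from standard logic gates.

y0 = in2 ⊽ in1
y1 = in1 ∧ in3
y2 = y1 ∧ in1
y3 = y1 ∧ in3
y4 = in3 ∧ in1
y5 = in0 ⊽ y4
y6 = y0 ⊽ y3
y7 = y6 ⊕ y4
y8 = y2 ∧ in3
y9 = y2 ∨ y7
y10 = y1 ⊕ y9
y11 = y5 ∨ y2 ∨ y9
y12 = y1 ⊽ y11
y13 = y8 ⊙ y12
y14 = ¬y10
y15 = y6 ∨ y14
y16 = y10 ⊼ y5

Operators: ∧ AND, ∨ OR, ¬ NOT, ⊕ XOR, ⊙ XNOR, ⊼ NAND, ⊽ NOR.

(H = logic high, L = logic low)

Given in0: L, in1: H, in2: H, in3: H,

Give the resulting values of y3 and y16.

y3 = H  y16 = H

y0 = in2 NOR in1 = H NOR H = L
y1 = in1 AND in3 = H AND H = H
y2 = y1 AND in1 = H AND H = H
y3 = y1 AND in3 = H AND H = H
y4 = in3 AND in1 = H AND H = H
y5 = in0 NOR y4 = L NOR H = L
y6 = y0 NOR y3 = L NOR H = L
y7 = y6 XOR y4 = L XOR H = H
y9 = y2 OR y7 = H OR H = H
y10 = y1 XOR y9 = H XOR H = L
y16 = y10 NAND y5 = L NAND L = H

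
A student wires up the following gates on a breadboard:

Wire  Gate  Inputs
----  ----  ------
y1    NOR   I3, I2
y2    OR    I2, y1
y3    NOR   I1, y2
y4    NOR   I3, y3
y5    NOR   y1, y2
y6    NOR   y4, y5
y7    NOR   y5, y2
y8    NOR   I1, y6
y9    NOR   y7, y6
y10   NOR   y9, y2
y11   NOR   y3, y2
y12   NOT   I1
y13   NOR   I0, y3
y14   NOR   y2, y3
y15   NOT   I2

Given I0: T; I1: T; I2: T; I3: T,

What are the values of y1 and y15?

y1 = I3 NOR I2 = T NOR T = F
y15 = NOT I2 = NOT T = F

y1 = F, y15 = F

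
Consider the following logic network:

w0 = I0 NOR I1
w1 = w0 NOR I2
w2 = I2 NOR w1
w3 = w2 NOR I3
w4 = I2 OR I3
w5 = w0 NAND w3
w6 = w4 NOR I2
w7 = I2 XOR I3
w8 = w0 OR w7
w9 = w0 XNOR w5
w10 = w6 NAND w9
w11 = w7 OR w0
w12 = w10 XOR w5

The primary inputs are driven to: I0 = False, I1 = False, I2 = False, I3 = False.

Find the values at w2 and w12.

w2 = True, w12 = True

w0 = I0 NOR I1 = False NOR False = True
w1 = w0 NOR I2 = True NOR False = False
w2 = I2 NOR w1 = False NOR False = True
w3 = w2 NOR I3 = True NOR False = False
w4 = I2 OR I3 = False OR False = False
w5 = w0 NAND w3 = True NAND False = True
w6 = w4 NOR I2 = False NOR False = True
w9 = w0 XNOR w5 = True XNOR True = True
w10 = w6 NAND w9 = True NAND True = False
w12 = w10 XOR w5 = False XOR True = True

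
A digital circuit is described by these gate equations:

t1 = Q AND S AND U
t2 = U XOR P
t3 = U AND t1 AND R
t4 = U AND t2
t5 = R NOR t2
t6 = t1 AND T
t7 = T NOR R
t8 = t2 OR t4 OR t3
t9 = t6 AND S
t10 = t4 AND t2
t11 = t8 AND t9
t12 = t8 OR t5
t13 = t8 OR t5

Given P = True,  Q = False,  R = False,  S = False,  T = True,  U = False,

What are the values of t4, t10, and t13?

t4 = False  t10 = False  t13 = True

t1 = Q AND S AND U = False AND False AND False = False
t2 = U XOR P = False XOR True = True
t3 = U AND t1 AND R = False AND False AND False = False
t4 = U AND t2 = False AND True = False
t5 = R NOR t2 = False NOR True = False
t8 = t2 OR t4 OR t3 = True OR False OR False = True
t10 = t4 AND t2 = False AND True = False
t13 = t8 OR t5 = True OR False = True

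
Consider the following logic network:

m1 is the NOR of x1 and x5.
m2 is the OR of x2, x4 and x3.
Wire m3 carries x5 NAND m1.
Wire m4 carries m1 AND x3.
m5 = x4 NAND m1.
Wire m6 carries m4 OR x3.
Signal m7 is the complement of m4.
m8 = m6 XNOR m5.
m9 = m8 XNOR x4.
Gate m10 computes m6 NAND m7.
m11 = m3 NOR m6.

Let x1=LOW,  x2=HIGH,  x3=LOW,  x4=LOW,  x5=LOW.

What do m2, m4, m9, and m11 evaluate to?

m1 = x1 NOR x5 = LOW NOR LOW = HIGH
m2 = x2 OR x4 OR x3 = HIGH OR LOW OR LOW = HIGH
m3 = x5 NAND m1 = LOW NAND HIGH = HIGH
m4 = m1 AND x3 = HIGH AND LOW = LOW
m5 = x4 NAND m1 = LOW NAND HIGH = HIGH
m6 = m4 OR x3 = LOW OR LOW = LOW
m8 = m6 XNOR m5 = LOW XNOR HIGH = LOW
m9 = m8 XNOR x4 = LOW XNOR LOW = HIGH
m11 = m3 NOR m6 = HIGH NOR LOW = LOW

m2 = HIGH, m4 = LOW, m9 = HIGH, m11 = LOW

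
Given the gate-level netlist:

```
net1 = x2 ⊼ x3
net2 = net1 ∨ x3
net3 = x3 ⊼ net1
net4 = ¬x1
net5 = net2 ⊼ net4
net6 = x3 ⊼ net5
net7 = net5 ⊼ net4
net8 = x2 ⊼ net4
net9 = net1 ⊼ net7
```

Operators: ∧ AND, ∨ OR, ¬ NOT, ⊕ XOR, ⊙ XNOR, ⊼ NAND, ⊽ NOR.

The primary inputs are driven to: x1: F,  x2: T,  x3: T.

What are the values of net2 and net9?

net2 = T, net9 = T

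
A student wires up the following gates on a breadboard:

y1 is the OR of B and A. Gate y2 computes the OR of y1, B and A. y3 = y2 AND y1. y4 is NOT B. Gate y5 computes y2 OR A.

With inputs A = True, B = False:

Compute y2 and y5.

y2 = True; y5 = True

y1 = B OR A = False OR True = True
y2 = y1 OR B OR A = True OR False OR True = True
y5 = y2 OR A = True OR True = True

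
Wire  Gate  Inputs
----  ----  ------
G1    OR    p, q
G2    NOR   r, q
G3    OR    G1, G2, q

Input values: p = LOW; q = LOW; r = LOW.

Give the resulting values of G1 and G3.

G1 = p OR q = LOW OR LOW = LOW
G2 = r NOR q = LOW NOR LOW = HIGH
G3 = G1 OR G2 OR q = LOW OR HIGH OR LOW = HIGH

G1 = LOW, G3 = HIGH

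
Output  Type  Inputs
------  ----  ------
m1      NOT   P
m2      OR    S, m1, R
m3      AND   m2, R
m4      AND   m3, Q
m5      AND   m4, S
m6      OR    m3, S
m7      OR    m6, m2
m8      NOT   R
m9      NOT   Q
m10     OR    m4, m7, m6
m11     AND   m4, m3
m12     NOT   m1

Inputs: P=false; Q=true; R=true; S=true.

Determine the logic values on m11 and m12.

m11 = true, m12 = false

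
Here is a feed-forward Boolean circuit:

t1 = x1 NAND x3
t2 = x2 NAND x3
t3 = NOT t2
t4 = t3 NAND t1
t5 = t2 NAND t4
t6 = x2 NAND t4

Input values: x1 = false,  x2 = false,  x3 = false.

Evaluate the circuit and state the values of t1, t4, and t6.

t1 = x1 NAND x3 = false NAND false = true
t2 = x2 NAND x3 = false NAND false = true
t3 = NOT t2 = NOT true = false
t4 = t3 NAND t1 = false NAND true = true
t6 = x2 NAND t4 = false NAND true = true

t1 = true; t4 = true; t6 = true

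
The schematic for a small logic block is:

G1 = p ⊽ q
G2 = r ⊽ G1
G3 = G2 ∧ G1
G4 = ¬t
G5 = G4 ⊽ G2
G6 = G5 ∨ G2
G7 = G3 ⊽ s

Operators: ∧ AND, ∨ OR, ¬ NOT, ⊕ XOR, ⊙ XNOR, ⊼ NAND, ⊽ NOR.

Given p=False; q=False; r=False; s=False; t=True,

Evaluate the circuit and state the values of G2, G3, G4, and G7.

G1 = p NOR q = False NOR False = True
G2 = r NOR G1 = False NOR True = False
G3 = G2 AND G1 = False AND True = False
G4 = NOT t = NOT True = False
G7 = G3 NOR s = False NOR False = True

G2 = False, G3 = False, G4 = False, G7 = True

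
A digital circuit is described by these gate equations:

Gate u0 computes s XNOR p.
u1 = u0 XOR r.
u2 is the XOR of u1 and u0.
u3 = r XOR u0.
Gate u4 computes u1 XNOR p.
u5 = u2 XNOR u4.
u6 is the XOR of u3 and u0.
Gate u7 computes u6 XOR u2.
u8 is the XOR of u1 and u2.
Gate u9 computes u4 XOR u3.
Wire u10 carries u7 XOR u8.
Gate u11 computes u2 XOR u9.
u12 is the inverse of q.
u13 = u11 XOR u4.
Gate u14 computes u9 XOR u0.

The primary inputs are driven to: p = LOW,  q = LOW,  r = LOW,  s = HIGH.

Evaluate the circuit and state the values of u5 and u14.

u5 = LOW, u14 = HIGH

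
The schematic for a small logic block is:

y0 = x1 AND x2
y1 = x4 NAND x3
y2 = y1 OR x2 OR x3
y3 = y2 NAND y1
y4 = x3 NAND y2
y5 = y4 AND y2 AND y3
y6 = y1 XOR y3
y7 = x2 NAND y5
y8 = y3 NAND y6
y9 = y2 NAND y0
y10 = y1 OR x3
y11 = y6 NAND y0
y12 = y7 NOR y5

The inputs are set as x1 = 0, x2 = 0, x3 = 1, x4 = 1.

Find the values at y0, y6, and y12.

y0 = 0, y6 = 1, y12 = 0

y0 = x1 AND x2 = 0 AND 0 = 0
y1 = x4 NAND x3 = 1 NAND 1 = 0
y2 = y1 OR x2 OR x3 = 0 OR 0 OR 1 = 1
y3 = y2 NAND y1 = 1 NAND 0 = 1
y4 = x3 NAND y2 = 1 NAND 1 = 0
y5 = y4 AND y2 AND y3 = 0 AND 1 AND 1 = 0
y6 = y1 XOR y3 = 0 XOR 1 = 1
y7 = x2 NAND y5 = 0 NAND 0 = 1
y12 = y7 NOR y5 = 1 NOR 0 = 0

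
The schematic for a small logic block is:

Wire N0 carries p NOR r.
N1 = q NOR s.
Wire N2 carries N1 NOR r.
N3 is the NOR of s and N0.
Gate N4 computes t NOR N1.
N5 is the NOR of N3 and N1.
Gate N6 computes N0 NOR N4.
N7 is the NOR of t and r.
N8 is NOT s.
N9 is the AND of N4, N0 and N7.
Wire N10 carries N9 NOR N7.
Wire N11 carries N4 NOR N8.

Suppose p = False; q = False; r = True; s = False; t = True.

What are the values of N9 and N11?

N0 = p NOR r = False NOR True = False
N1 = q NOR s = False NOR False = True
N4 = t NOR N1 = True NOR True = False
N7 = t NOR r = True NOR True = False
N8 = NOT s = NOT False = True
N9 = N4 AND N0 AND N7 = False AND False AND False = False
N11 = N4 NOR N8 = False NOR True = False

N9 = False, N11 = False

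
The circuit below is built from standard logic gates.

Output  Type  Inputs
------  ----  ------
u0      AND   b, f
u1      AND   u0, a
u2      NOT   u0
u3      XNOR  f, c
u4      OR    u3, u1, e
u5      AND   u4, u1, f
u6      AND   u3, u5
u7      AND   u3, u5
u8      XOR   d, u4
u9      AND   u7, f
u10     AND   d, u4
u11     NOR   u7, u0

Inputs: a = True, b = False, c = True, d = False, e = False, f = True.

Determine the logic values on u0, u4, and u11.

u0 = False, u4 = True, u11 = True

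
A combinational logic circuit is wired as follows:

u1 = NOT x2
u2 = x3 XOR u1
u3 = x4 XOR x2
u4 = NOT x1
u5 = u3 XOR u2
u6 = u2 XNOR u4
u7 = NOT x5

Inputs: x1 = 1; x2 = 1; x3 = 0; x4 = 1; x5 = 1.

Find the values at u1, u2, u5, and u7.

u1 = NOT x2 = NOT 1 = 0
u2 = x3 XOR u1 = 0 XOR 0 = 0
u3 = x4 XOR x2 = 1 XOR 1 = 0
u5 = u3 XOR u2 = 0 XOR 0 = 0
u7 = NOT x5 = NOT 1 = 0

u1 = 0, u2 = 0, u5 = 0, u7 = 0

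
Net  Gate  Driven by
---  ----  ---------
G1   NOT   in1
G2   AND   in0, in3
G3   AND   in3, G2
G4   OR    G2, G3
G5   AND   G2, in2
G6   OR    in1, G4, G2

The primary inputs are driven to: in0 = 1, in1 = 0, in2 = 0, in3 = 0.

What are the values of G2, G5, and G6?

G2 = in0 AND in3 = 1 AND 0 = 0
G3 = in3 AND G2 = 0 AND 0 = 0
G4 = G2 OR G3 = 0 OR 0 = 0
G5 = G2 AND in2 = 0 AND 0 = 0
G6 = in1 OR G4 OR G2 = 0 OR 0 OR 0 = 0

G2 = 0  G5 = 0  G6 = 0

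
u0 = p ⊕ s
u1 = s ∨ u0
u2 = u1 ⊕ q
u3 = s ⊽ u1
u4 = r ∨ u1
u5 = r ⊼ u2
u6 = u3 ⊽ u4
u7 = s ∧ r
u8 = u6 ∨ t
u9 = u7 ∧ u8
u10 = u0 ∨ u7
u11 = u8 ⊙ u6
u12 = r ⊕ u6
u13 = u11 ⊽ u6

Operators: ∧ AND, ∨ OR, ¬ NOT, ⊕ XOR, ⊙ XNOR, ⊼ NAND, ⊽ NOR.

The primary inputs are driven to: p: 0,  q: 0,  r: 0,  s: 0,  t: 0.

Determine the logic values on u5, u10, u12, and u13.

u0 = p XOR s = 0 XOR 0 = 0
u1 = s OR u0 = 0 OR 0 = 0
u2 = u1 XOR q = 0 XOR 0 = 0
u3 = s NOR u1 = 0 NOR 0 = 1
u4 = r OR u1 = 0 OR 0 = 0
u5 = r NAND u2 = 0 NAND 0 = 1
u6 = u3 NOR u4 = 1 NOR 0 = 0
u7 = s AND r = 0 AND 0 = 0
u8 = u6 OR t = 0 OR 0 = 0
u10 = u0 OR u7 = 0 OR 0 = 0
u11 = u8 XNOR u6 = 0 XNOR 0 = 1
u12 = r XOR u6 = 0 XOR 0 = 0
u13 = u11 NOR u6 = 1 NOR 0 = 0

u5 = 1, u10 = 0, u12 = 0, u13 = 0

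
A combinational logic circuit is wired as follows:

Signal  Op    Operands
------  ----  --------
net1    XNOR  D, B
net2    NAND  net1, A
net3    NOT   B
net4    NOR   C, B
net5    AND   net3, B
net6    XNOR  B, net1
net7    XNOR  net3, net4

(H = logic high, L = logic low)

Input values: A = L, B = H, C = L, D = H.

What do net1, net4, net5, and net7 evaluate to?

net1 = D XNOR B = H XNOR H = H
net3 = NOT B = NOT H = L
net4 = C NOR B = L NOR H = L
net5 = net3 AND B = L AND H = L
net7 = net3 XNOR net4 = L XNOR L = H

net1 = H  net4 = L  net5 = L  net7 = H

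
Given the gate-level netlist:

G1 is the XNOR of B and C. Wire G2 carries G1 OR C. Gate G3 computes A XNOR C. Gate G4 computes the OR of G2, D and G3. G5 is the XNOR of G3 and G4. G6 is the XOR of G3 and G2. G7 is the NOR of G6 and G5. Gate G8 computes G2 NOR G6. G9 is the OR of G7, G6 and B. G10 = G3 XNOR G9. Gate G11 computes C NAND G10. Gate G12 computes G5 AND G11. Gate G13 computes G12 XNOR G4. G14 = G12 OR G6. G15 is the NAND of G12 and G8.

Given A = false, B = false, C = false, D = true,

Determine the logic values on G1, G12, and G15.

G1 = true, G12 = true, G15 = true

G1 = B XNOR C = false XNOR false = true
G2 = G1 OR C = true OR false = true
G3 = A XNOR C = false XNOR false = true
G4 = G2 OR D OR G3 = true OR true OR true = true
G5 = G3 XNOR G4 = true XNOR true = true
G6 = G3 XOR G2 = true XOR true = false
G7 = G6 NOR G5 = false NOR true = false
G8 = G2 NOR G6 = true NOR false = false
G9 = G7 OR G6 OR B = false OR false OR false = false
G10 = G3 XNOR G9 = true XNOR false = false
G11 = C NAND G10 = false NAND false = true
G12 = G5 AND G11 = true AND true = true
G15 = G12 NAND G8 = true NAND false = true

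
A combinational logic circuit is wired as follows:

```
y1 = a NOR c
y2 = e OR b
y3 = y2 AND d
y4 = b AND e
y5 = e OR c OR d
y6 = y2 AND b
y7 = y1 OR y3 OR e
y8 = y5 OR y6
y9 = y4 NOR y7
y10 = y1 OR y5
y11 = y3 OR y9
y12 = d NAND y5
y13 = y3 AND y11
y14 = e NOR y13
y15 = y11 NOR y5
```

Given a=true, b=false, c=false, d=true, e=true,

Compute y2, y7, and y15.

y2 = true  y7 = true  y15 = false

y1 = a NOR c = true NOR false = false
y2 = e OR b = true OR false = true
y3 = y2 AND d = true AND true = true
y4 = b AND e = false AND true = false
y5 = e OR c OR d = true OR false OR true = true
y7 = y1 OR y3 OR e = false OR true OR true = true
y9 = y4 NOR y7 = false NOR true = false
y11 = y3 OR y9 = true OR false = true
y15 = y11 NOR y5 = true NOR true = false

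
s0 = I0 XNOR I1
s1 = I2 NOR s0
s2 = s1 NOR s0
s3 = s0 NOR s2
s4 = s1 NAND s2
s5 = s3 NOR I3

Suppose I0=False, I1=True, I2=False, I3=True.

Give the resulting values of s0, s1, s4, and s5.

s0 = False  s1 = True  s4 = True  s5 = False

s0 = I0 XNOR I1 = False XNOR True = False
s1 = I2 NOR s0 = False NOR False = True
s2 = s1 NOR s0 = True NOR False = False
s3 = s0 NOR s2 = False NOR False = True
s4 = s1 NAND s2 = True NAND False = True
s5 = s3 NOR I3 = True NOR True = False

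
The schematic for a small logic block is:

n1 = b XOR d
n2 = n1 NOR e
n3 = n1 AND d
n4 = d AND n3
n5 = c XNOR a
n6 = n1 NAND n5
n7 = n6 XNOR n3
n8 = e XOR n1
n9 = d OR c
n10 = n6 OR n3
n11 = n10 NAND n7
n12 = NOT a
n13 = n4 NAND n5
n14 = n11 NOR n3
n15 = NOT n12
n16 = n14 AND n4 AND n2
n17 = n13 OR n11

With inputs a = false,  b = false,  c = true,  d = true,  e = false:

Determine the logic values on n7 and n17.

n7 = true, n17 = true

n1 = b XOR d = false XOR true = true
n3 = n1 AND d = true AND true = true
n4 = d AND n3 = true AND true = true
n5 = c XNOR a = true XNOR false = false
n6 = n1 NAND n5 = true NAND false = true
n7 = n6 XNOR n3 = true XNOR true = true
n10 = n6 OR n3 = true OR true = true
n11 = n10 NAND n7 = true NAND true = false
n13 = n4 NAND n5 = true NAND false = true
n17 = n13 OR n11 = true OR false = true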